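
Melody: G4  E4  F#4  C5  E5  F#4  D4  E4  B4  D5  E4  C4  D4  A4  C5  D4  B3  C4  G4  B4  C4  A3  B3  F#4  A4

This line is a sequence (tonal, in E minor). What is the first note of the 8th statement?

G3

The 5-note cells begin on G4, F#4, E4, D4, C4 — each down a 2nd from the last.
Extending the heads down a 2nd: B3 → A3 → G3.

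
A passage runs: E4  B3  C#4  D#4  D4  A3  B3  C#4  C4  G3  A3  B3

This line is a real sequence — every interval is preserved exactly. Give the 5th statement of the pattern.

Taking 4-note groups, the heads are E4, D4, C4: the pattern moves down a 2nd.
Continuing the starts: Bb3 → Ab3.
Statement 5 starts on Ab3 and keeps the same exact contour: Ab3 Eb3 F3 G3.

Ab3 Eb3 F3 G3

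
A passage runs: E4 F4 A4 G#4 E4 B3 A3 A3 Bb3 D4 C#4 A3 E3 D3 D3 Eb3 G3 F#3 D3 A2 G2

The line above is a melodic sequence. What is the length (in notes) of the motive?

7

There are 21 notes; a 7-note unit gives 3 cells:
E4 F4 A4 G#4 E4 B3 A3 | A3 Bb3 D4 C#4 A3 E3 D3 | D3 Eb3 G3 F#3 D3 A2 G2
Each cell is the previous one down a 5th — so the unit is 7 notes.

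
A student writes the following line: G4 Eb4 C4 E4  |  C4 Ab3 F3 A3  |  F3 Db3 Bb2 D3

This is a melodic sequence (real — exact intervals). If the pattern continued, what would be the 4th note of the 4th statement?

With 4-note cells, note 4 of each statement runs E4, A3, D3.
Each moves down a 5th; the next is G2.

G2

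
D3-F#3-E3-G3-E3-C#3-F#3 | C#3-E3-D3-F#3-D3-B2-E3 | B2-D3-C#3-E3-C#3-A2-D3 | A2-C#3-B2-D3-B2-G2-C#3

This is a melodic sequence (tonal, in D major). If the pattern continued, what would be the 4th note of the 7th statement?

With 7-note cells, note 4 of each statement runs G3, F#3, E3, D3.
Extending down a 2nd: C#3 → B2 → A2.

A2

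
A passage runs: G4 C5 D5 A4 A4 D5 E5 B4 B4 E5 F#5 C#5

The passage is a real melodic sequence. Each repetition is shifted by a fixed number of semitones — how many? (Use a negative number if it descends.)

The 4-note cells begin on G4, A4, B4 — each up a 2nd from the last.
G4→A4 is 69 − 67 = 2 semitones.

2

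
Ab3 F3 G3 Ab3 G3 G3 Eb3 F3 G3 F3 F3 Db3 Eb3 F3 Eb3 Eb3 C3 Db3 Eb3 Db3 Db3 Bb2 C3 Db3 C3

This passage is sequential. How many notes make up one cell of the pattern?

5

25 notes total. Splitting into 5 groups of 5:
Ab3 F3 G3 Ab3 G3 | G3 Eb3 F3 G3 F3 | F3 Db3 Eb3 F3 Eb3 | Eb3 C3 Db3 Eb3 Db3 | Db3 Bb2 C3 Db3 C3
Each cell is the previous one down a 2nd — so the unit is 5 notes.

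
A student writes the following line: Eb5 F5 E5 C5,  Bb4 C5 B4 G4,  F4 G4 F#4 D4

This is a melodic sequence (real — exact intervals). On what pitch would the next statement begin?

C4

Taking 4-note groups, the heads are Eb5, Bb4, F4: the pattern moves down a 4th.
One more step down a 4th gives C4.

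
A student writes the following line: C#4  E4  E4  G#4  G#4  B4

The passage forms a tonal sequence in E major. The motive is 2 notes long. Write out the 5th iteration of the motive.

Taking 2-note groups, the heads are C#4, E4, G#4: the pattern moves up a 3rd.
Continuing the starts: B4 → D#5.
So cell 5 is D#5 F#5.

D#5 F#5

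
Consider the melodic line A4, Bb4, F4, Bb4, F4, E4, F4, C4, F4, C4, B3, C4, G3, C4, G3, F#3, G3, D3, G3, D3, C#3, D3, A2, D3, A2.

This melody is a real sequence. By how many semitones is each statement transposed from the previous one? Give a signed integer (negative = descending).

The 5-note cells begin on A4, E4, B3, F#3, C#3 — each down a 4th from the last.
A4→E4 is 64 − 69 = -5 semitones.

-5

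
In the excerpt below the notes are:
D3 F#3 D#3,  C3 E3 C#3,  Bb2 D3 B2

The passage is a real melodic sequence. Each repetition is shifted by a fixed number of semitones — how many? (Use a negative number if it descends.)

-2

The 3-note cells begin on D3, C3, Bb2 — each down a 2nd from the last.
D3 to C3 spans -2 semitones.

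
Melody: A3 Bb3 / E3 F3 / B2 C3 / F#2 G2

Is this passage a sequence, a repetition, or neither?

sequence

Each 2-note cell is the previous one transposed down a 4th.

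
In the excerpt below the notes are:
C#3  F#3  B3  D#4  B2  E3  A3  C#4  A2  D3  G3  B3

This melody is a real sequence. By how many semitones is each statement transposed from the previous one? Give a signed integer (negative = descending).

-2

Unit = 4 notes; the statements start on C#3, B2, A2, moving down a 2nd each time.
C#3→B2 is 47 − 49 = -2 semitones.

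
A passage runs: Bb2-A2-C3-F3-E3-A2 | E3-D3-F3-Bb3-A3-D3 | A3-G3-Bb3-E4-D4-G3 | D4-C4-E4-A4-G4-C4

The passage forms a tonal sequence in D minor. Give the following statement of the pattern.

With a 6-note motive the entries are Bb2, E3, A3, D4, each up a 4th from the previous.
From G4 the diatonic shape gives G4 F4 A4 D5 C5 F4.

G4 F4 A4 D5 C5 F4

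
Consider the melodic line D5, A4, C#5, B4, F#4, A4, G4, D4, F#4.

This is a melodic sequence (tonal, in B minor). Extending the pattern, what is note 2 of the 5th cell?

G3

The unit is 3 notes. Position-2 pitches of the 3 shown cells: A4, F#4, D4.
Carrying that down a 3rd forward: B3 → G3.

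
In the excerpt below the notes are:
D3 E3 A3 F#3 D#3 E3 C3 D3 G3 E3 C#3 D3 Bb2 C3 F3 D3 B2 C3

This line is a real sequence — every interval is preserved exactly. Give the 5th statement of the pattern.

The 6-note cells begin on D3, C3, Bb2 — each down a 2nd from the last.
Extending down a 2nd: Ab2 → Gb2.
Statement 5 starts on Gb2 and keeps the same exact contour: Gb2 Ab2 Db3 Bb2 G2 Ab2.

Gb2 Ab2 Db3 Bb2 G2 Ab2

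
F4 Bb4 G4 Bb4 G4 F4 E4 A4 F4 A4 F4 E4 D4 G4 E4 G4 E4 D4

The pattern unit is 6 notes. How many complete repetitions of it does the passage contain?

3

18 notes in groups of 6 gives 18/6 = 3 statements.
Starts: F4, E4, D4 — each down a 2nd.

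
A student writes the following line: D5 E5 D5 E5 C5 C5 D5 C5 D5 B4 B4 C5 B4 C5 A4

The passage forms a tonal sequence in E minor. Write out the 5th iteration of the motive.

Unit = 5 notes; the statements start on D5, C5, B4, moving down a 2nd each time.
Continuing the starts: A4 → G4.
From G4 the diatonic shape gives G4 A4 G4 A4 F#4.

G4 A4 G4 A4 F#4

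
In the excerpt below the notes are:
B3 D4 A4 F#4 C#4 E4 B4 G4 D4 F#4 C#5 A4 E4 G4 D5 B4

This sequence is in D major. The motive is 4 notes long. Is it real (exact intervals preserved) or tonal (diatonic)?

tonal

Every note is diatonic to D major.
Cell 1 has -3 semitones from note 3 to 4, but cell 2 has -4 — the interval quality changes while the contour stays the same, which is the hallmark of a tonal sequence.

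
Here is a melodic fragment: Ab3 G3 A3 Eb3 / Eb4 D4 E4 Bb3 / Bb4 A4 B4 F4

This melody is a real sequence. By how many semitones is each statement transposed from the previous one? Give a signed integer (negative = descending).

7

With a 4-note motive the entries are Ab3, Eb4, Bb4, each up a 5th from the previous.
Counting half-steps from Ab3 to Eb4: 7.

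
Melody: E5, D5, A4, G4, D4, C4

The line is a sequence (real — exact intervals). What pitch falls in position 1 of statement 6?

F2

With 2-note cells, note 1 of each statement runs E5, A4, D4.
Each moves down a 5th. Continuing: G3 → C3 → F2.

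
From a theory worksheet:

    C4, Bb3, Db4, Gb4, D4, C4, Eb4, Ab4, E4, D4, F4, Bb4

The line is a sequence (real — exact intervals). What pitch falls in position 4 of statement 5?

D5

The unit is 4 notes. Position-4 pitches of the 3 shown cells: Gb4, Ab4, Bb4.
Carrying that up a 2nd forward: C5 → D5.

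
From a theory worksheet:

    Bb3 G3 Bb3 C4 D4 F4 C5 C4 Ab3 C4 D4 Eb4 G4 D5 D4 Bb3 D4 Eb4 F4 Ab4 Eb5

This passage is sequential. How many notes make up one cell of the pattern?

7

21 notes total. Splitting into 3 groups of 7:
Bb3 G3 Bb3 C4 D4 F4 C5 | C4 Ab3 C4 D4 Eb4 G4 D5 | D4 Bb3 D4 Eb4 F4 Ab4 Eb5
That's a consistent up a 2nd shift per cell, and no other grouping gives one.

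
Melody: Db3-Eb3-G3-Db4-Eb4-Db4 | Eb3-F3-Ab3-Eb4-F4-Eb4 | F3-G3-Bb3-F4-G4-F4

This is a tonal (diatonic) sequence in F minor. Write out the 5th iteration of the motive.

With a 6-note motive the entries are Db3, Eb3, F3, each up a 2nd from the previous.
Carrying on: G3 → Ab3.
From Ab3 the diatonic shape gives Ab3 Bb3 Db4 Ab4 Bb4 Ab4.

Ab3 Bb3 Db4 Ab4 Bb4 Ab4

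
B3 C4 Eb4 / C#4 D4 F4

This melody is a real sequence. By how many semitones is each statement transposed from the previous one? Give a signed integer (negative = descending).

2

Taking 3-note groups, the heads are B3, C#4: the pattern moves up a 2nd.
B3→C#4 is 61 − 59 = 2 semitones.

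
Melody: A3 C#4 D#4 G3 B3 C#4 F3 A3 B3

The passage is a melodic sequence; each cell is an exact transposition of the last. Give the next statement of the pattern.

Eb3 G3 A3

Unit = 3 notes; the statements start on A3, G3, F3, moving down a 2nd each time.
So cell 4 is Eb3 G3 A3.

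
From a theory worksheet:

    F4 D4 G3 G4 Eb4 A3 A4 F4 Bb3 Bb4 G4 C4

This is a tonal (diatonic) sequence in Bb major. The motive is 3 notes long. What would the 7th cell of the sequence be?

With a 3-note motive the entries are F4, G4, A4, Bb4, each up a 2nd from the previous.
Extending up a 2nd: C5 → D5 → Eb5.
From Eb5 the diatonic shape gives Eb5 C5 F4.

Eb5 C5 F4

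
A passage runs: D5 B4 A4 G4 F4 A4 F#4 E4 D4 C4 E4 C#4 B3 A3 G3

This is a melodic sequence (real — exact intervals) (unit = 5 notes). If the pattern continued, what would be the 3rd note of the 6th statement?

The unit is 5 notes. Position-3 pitches of the 3 shown cells: A4, E4, B3.
Extending down a 4th: F#3 → C#3 → G#2.

G#2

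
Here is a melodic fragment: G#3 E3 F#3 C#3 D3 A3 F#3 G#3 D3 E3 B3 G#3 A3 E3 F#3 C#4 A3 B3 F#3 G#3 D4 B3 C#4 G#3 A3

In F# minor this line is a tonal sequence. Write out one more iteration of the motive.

Taking 5-note groups, the heads are G#3, A3, B3, C#4, D4: the pattern moves up a 2nd.
Statement 6 starts on E4 and keeps the same diatonic contour: E4 C#4 D4 A3 B3.

E4 C#4 D4 A3 B3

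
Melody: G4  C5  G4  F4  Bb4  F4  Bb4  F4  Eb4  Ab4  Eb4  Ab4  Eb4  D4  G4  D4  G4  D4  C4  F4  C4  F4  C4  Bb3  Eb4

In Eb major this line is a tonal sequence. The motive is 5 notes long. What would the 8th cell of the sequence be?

G3 C4 G3 F3 Bb3

Taking 5-note groups, the heads are G4, F4, Eb4, D4, C4: the pattern moves down a 2nd.
Extending down a 2nd: Bb3 → Ab3 → G3.
From G3 the diatonic shape gives G3 C4 G3 F3 Bb3.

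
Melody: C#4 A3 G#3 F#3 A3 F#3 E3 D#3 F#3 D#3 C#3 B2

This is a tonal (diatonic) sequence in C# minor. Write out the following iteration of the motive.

Taking 4-note groups, the heads are C#4, A3, F#3: the pattern moves down a 3rd.
From D#3 the diatonic shape gives D#3 B2 A2 G#2.

D#3 B2 A2 G#2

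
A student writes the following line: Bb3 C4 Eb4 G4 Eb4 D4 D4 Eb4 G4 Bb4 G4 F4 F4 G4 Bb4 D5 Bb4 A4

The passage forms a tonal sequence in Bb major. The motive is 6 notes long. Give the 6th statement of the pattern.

Eb5 F5 A5 C6 A5 G5

The 6-note cells begin on Bb3, D4, F4 — each up a 3rd from the last.
Continuing the starts: A4 → C5 → Eb5.
Statement 6 starts on Eb5 and keeps the same diatonic contour: Eb5 F5 A5 C6 A5 G5.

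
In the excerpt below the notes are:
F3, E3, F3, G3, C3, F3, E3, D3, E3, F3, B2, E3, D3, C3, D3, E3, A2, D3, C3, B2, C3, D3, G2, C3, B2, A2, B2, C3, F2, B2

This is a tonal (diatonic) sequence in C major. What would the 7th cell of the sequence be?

Taking 6-note groups, the heads are F3, E3, D3, C3, B2: the pattern moves down a 2nd.
Extending down a 2nd: A2 → G2.
Statement 7 starts on G2 and keeps the same diatonic contour: G2 F2 G2 A2 D2 G2.

G2 F2 G2 A2 D2 G2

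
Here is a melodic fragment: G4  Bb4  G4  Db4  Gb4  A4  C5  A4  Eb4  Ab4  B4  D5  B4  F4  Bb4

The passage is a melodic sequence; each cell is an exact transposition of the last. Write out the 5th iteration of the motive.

Taking 5-note groups, the heads are G4, A4, B4: the pattern moves up a 2nd.
Continuing the starts: C#5 → D#5.
From D#5 the exact shape gives D#5 F#5 D#5 A4 D5.

D#5 F#5 D#5 A4 D5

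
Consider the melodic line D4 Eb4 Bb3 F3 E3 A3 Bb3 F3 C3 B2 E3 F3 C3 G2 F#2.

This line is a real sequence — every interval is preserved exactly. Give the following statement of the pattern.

B2 C3 G2 D2 C#2

Taking 5-note groups, the heads are D4, A3, E3: the pattern moves down a 4th.
Statement 4 starts on B2 and keeps the same exact contour: B2 C3 G2 D2 C#2.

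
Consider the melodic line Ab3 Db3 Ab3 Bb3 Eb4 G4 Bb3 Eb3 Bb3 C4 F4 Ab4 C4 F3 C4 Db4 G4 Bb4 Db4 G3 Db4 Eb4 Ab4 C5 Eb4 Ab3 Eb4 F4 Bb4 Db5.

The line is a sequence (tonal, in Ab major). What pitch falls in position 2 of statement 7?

C4

With 6-note cells, note 2 of each statement runs Db3, Eb3, F3, G3, Ab3.
Extending up a 2nd: Bb3 → C4.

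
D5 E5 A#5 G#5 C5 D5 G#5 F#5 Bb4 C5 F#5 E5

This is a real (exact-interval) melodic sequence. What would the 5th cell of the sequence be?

With a 4-note motive the entries are D5, C5, Bb4, each down a 2nd from the previous.
Continuing the starts: Ab4 → Gb4.
So cell 5 is Gb4 Ab4 D5 C5.

Gb4 Ab4 D5 C5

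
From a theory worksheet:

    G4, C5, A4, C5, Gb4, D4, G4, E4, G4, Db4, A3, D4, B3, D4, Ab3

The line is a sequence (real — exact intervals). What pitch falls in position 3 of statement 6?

G#2

With 5-note cells, note 3 of each statement runs A4, E4, B3.
Extending down a 4th: F#3 → C#3 → G#2.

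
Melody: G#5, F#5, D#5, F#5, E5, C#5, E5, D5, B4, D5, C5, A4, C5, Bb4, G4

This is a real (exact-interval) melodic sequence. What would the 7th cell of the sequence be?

Ab4 Gb4 Eb4

With a 3-note motive the entries are G#5, F#5, E5, D5, C5, each down a 2nd from the previous.
Extending down a 2nd: Bb4 → Ab4.
From Ab4 the exact shape gives Ab4 Gb4 Eb4.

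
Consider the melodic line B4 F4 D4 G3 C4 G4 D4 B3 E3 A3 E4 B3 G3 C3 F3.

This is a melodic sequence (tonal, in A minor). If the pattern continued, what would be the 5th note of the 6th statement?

Grouping in 5s, the 5th note of each cell is C4, A3, F3.
Each moves down a 3rd. Continuing: D3 → B2 → G2.

G2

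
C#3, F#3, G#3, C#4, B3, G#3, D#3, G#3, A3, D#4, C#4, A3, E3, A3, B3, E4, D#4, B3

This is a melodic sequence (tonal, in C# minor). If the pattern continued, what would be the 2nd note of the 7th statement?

E4

The unit is 6 notes. Position-2 pitches of the 3 shown cells: F#3, G#3, A3.
Carrying that up a 2nd forward: B3 → C#4 → D#4 → E4.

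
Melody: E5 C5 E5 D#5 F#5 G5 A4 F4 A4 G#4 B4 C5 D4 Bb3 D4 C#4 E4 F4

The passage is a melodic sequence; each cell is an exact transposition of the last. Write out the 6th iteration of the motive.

F2 Db2 F2 E2 G2 Ab2

Taking 6-note groups, the heads are E5, A4, D4: the pattern moves down a 5th.
Carrying on: G3 → C3 → F2.
So cell 6 is F2 Db2 F2 E2 G2 Ab2.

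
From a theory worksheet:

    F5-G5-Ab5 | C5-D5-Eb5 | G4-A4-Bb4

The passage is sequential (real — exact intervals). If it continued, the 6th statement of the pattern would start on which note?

The 3-note cells begin on F5, C5, G4 — each down a 4th from the last.
Extending the heads down a 4th: D4 → A3 → E3.

E3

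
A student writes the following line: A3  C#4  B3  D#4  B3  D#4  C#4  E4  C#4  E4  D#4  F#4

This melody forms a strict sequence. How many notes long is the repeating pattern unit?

Try groups of 4 (3 cells in 12 notes):
A3 C#4 B3 D#4 | B3 D#4 C#4 E4 | C#4 E4 D#4 F#4
That's a consistent up a 2nd shift per cell, and no other grouping gives one.

4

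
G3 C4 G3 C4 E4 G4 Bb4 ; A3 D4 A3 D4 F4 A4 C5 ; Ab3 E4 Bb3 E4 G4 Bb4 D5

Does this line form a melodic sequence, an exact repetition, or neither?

neither

Note 1 of cell 3 is Ab3; if this were a sequence it would be Bb3. No unit length gives a consistent transposition pattern.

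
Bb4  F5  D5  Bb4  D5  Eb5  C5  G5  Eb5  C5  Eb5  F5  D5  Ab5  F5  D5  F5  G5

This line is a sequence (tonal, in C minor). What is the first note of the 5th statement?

Taking 6-note groups, the heads are Bb4, C5, D5: the pattern moves up a 2nd.
Extending the heads up a 2nd: Eb5 → F5.

F5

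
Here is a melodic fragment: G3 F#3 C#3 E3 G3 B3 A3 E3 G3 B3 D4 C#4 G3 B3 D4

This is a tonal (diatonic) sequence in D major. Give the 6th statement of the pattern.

C#5 B4 F#4 A4 C#5

The 5-note cells begin on G3, B3, D4 — each up a 3rd from the last.
Continuing the starts: F#4 → A4 → C#5.
From C#5 the diatonic shape gives C#5 B4 F#4 A4 C#5.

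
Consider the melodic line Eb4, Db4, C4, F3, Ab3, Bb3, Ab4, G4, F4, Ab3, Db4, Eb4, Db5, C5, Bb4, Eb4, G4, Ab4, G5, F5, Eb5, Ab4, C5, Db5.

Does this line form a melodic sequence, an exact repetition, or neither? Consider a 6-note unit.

neither

Note 4 of cell 2 is Ab3; if this were a sequence it would be Bb3. No unit length gives a consistent transposition pattern.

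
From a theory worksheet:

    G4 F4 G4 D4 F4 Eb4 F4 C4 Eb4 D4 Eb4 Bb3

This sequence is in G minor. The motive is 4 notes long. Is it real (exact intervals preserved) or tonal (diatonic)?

tonal

Every note is diatonic to G minor.
Cell 1 has -2 semitones from note 1 to 2, but cell 3 has -1 — the interval quality changes while the contour stays the same, which is the hallmark of a tonal sequence.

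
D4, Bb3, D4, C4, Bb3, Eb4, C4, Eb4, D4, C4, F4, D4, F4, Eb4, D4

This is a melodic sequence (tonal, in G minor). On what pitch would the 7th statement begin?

C5

The 5-note cells begin on D4, Eb4, F4 — each up a 2nd from the last.
Extending the heads up a 2nd: G4 → A4 → Bb4 → C5.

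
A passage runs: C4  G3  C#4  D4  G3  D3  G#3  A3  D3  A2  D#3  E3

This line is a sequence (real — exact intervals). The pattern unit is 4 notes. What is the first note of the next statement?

A2

With a 4-note motive the entries are C4, G3, D3, each down a 4th from the previous.
The next head, down a 4th from D3, is A2.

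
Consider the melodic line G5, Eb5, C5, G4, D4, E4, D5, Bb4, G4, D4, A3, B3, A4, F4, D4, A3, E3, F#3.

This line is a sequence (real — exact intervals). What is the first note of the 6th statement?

Taking 6-note groups, the heads are G5, D5, A4: the pattern moves down a 4th.
Continuing: E4 → B3 → F#3. Statement 6 starts on F#3.

F#3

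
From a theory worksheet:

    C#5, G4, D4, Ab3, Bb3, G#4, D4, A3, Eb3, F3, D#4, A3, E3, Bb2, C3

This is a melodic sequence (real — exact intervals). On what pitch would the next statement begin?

Unit = 5 notes; the statements start on C#5, G#4, D#4, moving down a 4th each time.
One more step down a 4th gives A#3.

A#3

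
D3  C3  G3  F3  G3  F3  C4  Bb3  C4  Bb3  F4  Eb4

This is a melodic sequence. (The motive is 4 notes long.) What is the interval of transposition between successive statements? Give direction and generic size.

Taking 4-note groups, the heads are D3, G3, C4: the pattern moves up a 4th.
From D3 to G3: up a 4th.

up a 4th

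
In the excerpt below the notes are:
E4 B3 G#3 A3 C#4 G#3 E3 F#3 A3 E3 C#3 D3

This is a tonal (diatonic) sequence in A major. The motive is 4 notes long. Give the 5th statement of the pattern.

Taking 4-note groups, the heads are E4, C#4, A3: the pattern moves down a 3rd.
Carrying on: F#3 → D3.
So cell 5 is D3 A2 F#2 G#2.

D3 A2 F#2 G#2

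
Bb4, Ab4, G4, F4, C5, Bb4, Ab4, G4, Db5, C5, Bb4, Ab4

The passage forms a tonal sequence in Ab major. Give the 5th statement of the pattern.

F5 Eb5 Db5 C5

The 4-note cells begin on Bb4, C5, Db5 — each up a 2nd from the last.
Extending up a 2nd: Eb5 → F5.
Statement 5 starts on F5 and keeps the same diatonic contour: F5 Eb5 Db5 C5.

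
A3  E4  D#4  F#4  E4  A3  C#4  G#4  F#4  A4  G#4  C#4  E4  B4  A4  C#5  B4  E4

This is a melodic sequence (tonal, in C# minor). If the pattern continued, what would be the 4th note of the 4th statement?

E5

The unit is 6 notes. Position-4 pitches of the 3 shown cells: F#4, A4, C#5.
From C#5, up a 3rd gives E5.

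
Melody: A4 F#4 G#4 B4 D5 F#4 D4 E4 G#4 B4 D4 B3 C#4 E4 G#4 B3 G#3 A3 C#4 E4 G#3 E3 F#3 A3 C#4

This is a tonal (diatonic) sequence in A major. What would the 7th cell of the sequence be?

C#3 A2 B2 D3 F#3

Taking 5-note groups, the heads are A4, F#4, D4, B3, G#3: the pattern moves down a 3rd.
Extending down a 3rd: E3 → C#3.
Statement 7 starts on C#3 and keeps the same diatonic contour: C#3 A2 B2 D3 F#3.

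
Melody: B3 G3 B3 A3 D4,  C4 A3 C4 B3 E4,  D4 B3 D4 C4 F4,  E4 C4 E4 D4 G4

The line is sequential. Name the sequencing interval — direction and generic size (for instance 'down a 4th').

up a 2nd

With a 5-note motive the entries are B3, C4, D4, E4, each up a 2nd from the previous.
B3 to C4 is up a 2nd.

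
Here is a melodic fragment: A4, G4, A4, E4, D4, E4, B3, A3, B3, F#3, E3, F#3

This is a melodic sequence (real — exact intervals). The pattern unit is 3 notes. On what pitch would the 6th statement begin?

Unit = 3 notes; the statements start on A4, E4, B3, F#3, moving down a 4th each time.
Continuing: C#3 → G#2. Statement 6 starts on G#2.

G#2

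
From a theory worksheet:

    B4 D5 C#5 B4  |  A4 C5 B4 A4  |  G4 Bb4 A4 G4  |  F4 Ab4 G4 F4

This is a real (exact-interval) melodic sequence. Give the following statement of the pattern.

The 4-note cells begin on B4, A4, G4, F4 — each down a 2nd from the last.
So cell 5 is Eb4 Gb4 F4 Eb4.

Eb4 Gb4 F4 Eb4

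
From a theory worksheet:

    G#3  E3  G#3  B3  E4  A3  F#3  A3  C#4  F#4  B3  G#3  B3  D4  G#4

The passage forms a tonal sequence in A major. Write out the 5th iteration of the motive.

D4 B3 D4 F#4 B4

With a 5-note motive the entries are G#3, A3, B3, each up a 2nd from the previous.
Continuing the starts: C#4 → D4.
From D4 the diatonic shape gives D4 B3 D4 F#4 B4.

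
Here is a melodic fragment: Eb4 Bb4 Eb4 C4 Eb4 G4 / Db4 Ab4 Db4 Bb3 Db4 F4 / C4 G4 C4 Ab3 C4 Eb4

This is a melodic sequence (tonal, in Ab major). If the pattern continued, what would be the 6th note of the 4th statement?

The unit is 6 notes. Position-6 pitches of the 3 shown cells: G4, F4, Eb4.
One more down a 2nd gives Db4.

Db4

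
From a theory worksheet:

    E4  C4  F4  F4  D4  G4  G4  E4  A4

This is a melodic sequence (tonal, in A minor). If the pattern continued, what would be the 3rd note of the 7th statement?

With 3-note cells, note 3 of each statement runs F4, G4, A4.
Extending up a 2nd: B4 → C5 → D5 → E5.

E5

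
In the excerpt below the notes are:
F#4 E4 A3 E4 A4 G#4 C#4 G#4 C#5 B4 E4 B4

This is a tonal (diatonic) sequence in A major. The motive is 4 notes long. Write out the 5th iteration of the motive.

Taking 4-note groups, the heads are F#4, A4, C#5: the pattern moves up a 3rd.
Carrying on: E5 → G#5.
So cell 5 is G#5 F#5 B4 F#5.

G#5 F#5 B4 F#5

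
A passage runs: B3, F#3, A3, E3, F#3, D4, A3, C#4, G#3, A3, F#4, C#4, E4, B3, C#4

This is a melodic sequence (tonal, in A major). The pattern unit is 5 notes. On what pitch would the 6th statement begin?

E5

Taking 5-note groups, the heads are B3, D4, F#4: the pattern moves up a 3rd.
Continuing: A4 → C#5 → E5. Statement 6 starts on E5.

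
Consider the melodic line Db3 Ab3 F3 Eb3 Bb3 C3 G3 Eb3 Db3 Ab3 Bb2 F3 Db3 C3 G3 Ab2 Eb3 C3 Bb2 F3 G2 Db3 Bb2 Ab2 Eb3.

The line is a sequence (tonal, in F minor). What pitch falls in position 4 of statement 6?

The unit is 5 notes. Position-4 pitches of the 5 shown cells: Eb3, Db3, C3, Bb2, Ab2.
Each moves down a 2nd; the next is G2.

G2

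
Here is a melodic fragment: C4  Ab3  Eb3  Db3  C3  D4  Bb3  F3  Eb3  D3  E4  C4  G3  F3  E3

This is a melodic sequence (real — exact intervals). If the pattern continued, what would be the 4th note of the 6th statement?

B3

With 5-note cells, note 4 of each statement runs Db3, Eb3, F3.
Each moves up a 2nd. Continuing: G3 → A3 → B3.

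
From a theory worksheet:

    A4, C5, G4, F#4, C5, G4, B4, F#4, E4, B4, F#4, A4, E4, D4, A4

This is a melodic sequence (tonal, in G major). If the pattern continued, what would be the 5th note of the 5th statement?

F#4

Grouping in 5s, the 5th note of each cell is C5, B4, A4.
Carrying that down a 2nd forward: G4 → F#4.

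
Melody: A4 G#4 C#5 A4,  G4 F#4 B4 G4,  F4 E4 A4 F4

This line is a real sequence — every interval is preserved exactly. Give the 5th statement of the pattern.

Db4 C4 F4 Db4

With a 4-note motive the entries are A4, G4, F4, each down a 2nd from the previous.
Continuing the starts: Eb4 → Db4.
So cell 5 is Db4 C4 F4 Db4.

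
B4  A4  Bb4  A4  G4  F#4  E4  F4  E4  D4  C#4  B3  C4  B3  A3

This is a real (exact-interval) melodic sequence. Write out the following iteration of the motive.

G#3 F#3 G3 F#3 E3

Taking 5-note groups, the heads are B4, F#4, C#4: the pattern moves down a 4th.
From G#3 the exact shape gives G#3 F#3 G3 F#3 E3.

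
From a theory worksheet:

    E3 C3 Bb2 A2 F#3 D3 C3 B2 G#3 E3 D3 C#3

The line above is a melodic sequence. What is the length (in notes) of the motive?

12 notes total. Splitting into 3 groups of 4:
E3 C3 Bb2 A2 | F#3 D3 C3 B2 | G#3 E3 D3 C#3
Each cell is the previous one up a 2nd — so the unit is 4 notes.

4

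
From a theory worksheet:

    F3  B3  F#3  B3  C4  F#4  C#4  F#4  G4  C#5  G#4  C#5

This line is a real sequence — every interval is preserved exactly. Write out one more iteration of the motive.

Unit = 4 notes; the statements start on F3, C4, G4, moving up a 5th each time.
Statement 4 starts on D5 and keeps the same exact contour: D5 G#5 D#5 G#5.

D5 G#5 D#5 G#5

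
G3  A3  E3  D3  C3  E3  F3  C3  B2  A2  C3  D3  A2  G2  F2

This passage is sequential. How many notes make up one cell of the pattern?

5

There are 15 notes; a 5-note unit gives 3 cells:
G3 A3 E3 D3 C3 | E3 F3 C3 B2 A2 | C3 D3 A2 G2 F2
That's a consistent down a 3rd shift per cell, and no other grouping gives one.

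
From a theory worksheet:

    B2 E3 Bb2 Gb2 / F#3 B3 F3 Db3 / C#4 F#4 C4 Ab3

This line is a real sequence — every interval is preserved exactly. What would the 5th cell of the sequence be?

The 4-note cells begin on B2, F#3, C#4 — each up a 5th from the last.
Carrying on: G#4 → D#5.
So cell 5 is D#5 G#5 D5 Bb4.

D#5 G#5 D5 Bb4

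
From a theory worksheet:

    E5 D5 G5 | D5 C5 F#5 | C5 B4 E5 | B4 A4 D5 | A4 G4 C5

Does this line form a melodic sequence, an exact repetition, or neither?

Each 3-note cell is the previous one transposed down a 2nd.

sequence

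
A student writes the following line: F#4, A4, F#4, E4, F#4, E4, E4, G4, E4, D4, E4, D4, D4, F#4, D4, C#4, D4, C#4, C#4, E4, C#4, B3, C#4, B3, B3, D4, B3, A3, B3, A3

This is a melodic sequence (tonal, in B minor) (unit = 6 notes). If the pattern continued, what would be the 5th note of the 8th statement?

With 6-note cells, note 5 of each statement runs F#4, E4, D4, C#4, B3.
Extending down a 2nd: A3 → G3 → F#3.

F#3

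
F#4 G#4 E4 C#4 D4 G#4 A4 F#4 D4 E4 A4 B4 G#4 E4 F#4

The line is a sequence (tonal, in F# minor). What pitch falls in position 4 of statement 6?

Grouping in 5s, the 4th note of each cell is C#4, D4, E4.
Each moves up a 2nd. Continuing: F#4 → G#4 → A4.

A4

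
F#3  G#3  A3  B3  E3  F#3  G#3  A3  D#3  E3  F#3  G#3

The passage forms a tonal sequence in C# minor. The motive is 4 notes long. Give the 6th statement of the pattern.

The 4-note cells begin on F#3, E3, D#3 — each down a 2nd from the last.
Extending down a 2nd: C#3 → B2 → A2.
Statement 6 starts on A2 and keeps the same diatonic contour: A2 B2 C#3 D#3.

A2 B2 C#3 D#3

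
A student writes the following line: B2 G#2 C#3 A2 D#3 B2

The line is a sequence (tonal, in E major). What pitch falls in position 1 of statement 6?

Grouping in 2s, the 1st note of each cell is B2, C#3, D#3.
Extending up a 2nd: E3 → F#3 → G#3.

G#3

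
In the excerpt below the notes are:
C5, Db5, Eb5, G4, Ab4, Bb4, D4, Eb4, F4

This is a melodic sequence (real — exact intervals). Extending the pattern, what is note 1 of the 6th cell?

Grouping in 3s, the 1st note of each cell is C5, G4, D4.
Carrying that down a 4th forward: A3 → E3 → B2.

B2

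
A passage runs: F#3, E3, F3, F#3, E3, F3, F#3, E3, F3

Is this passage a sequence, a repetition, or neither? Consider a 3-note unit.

repetition

Each 3-note cell is identical (F#3 E3 F3), restated at the same pitch.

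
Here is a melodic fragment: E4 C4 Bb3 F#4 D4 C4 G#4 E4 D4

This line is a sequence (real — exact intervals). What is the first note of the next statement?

The 3-note cells begin on E4, F#4, G#4 — each up a 2nd from the last.
The next head, up a 2nd from G#4, is A#4.

A#4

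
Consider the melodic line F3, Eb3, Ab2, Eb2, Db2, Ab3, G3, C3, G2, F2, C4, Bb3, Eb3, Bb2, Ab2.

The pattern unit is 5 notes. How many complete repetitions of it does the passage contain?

3

15 notes in groups of 5 gives 15/5 = 3 statements.
Starts: F3, Ab3, C4 — each up a 3rd.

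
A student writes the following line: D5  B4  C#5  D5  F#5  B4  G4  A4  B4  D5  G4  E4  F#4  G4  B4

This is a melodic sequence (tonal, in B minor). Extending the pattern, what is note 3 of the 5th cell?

B3

With 5-note cells, note 3 of each statement runs C#5, A4, F#4.
Each moves down a 3rd. Continuing: D4 → B3.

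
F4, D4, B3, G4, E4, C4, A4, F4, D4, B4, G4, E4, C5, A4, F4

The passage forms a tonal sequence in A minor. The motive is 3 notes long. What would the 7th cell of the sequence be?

Unit = 3 notes; the statements start on F4, G4, A4, B4, C5, moving up a 2nd each time.
Extending up a 2nd: D5 → E5.
So cell 7 is E5 C5 A4.

E5 C5 A4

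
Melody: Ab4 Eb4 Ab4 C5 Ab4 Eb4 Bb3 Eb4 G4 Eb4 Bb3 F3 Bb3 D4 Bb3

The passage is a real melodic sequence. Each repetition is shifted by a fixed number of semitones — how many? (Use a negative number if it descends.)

-5

With a 5-note motive the entries are Ab4, Eb4, Bb3, each down a 4th from the previous.
Ab4→Eb4 is 63 − 68 = -5 semitones.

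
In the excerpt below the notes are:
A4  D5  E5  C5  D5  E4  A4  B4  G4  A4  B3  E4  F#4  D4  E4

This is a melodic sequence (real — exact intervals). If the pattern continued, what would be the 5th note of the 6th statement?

With 5-note cells, note 5 of each statement runs D5, A4, E4.
Carrying that down a 4th forward: B3 → F#3 → C#3.

C#3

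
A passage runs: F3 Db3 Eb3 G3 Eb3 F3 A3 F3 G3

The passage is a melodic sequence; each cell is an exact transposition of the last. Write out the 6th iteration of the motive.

Unit = 3 notes; the statements start on F3, G3, A3, moving up a 2nd each time.
Carrying on: B3 → C#4 → D#4.
From D#4 the exact shape gives D#4 B3 C#4.

D#4 B3 C#4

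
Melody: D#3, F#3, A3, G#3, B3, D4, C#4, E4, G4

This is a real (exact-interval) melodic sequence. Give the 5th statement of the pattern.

B4 D5 F5

Unit = 3 notes; the statements start on D#3, G#3, C#4, moving up a 4th each time.
Carrying on: F#4 → B4.
Statement 5 starts on B4 and keeps the same exact contour: B4 D5 F5.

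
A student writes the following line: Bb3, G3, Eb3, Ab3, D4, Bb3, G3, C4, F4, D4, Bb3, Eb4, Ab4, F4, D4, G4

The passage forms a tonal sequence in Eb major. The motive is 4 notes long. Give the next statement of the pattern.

C5 Ab4 F4 Bb4

Unit = 4 notes; the statements start on Bb3, D4, F4, Ab4, moving up a 3rd each time.
From C5 the diatonic shape gives C5 Ab4 F4 Bb4.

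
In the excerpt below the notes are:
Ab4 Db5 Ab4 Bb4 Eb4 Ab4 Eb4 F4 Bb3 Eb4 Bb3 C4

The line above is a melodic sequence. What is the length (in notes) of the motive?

Try groups of 4 (3 cells in 12 notes):
Ab4 Db5 Ab4 Bb4 | Eb4 Ab4 Eb4 F4 | Bb3 Eb4 Bb3 C4
That's a consistent down a 4th shift per cell, and no other grouping gives one.

4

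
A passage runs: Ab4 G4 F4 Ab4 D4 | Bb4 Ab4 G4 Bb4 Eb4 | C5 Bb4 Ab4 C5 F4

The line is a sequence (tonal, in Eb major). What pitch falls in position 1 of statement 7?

Grouping in 5s, the 1st note of each cell is Ab4, Bb4, C5.
Each moves up a 2nd. Continuing: D5 → Eb5 → F5 → G5.

G5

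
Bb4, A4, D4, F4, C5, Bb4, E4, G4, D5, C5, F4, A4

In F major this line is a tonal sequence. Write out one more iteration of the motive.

E5 D5 G4 Bb4

Taking 4-note groups, the heads are Bb4, C5, D5: the pattern moves up a 2nd.
From E5 the diatonic shape gives E5 D5 G4 Bb4.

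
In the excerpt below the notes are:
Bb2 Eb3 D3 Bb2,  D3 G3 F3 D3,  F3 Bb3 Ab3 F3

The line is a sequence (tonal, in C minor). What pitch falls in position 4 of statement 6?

Eb4

With 4-note cells, note 4 of each statement runs Bb2, D3, F3.
Extending up a 3rd: Ab3 → C4 → Eb4.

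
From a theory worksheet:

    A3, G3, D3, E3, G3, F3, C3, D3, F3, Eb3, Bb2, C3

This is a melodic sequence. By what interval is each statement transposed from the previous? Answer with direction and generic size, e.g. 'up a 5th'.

Taking 4-note groups, the heads are A3, G3, F3: the pattern moves down a 2nd.
From A3 to G3: down a 2nd.

down a 2nd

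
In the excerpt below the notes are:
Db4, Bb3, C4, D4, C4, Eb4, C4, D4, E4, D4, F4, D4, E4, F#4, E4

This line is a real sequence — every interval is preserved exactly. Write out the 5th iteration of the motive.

With a 5-note motive the entries are Db4, Eb4, F4, each up a 2nd from the previous.
Carrying on: G4 → A4.
Statement 5 starts on A4 and keeps the same exact contour: A4 F#4 G#4 A#4 G#4.

A4 F#4 G#4 A#4 G#4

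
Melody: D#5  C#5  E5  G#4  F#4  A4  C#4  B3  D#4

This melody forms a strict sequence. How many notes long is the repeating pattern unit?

3

Try groups of 3 (3 cells in 9 notes):
D#5 C#5 E5 | G#4 F#4 A4 | C#4 B3 D#4
Each cell is the previous one down a 5th — so the unit is 3 notes.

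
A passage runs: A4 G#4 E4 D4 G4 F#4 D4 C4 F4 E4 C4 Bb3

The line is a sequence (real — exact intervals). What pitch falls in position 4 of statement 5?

Gb3

The unit is 4 notes. Position-4 pitches of the 3 shown cells: D4, C4, Bb3.
Each moves down a 2nd. Continuing: Ab3 → Gb3.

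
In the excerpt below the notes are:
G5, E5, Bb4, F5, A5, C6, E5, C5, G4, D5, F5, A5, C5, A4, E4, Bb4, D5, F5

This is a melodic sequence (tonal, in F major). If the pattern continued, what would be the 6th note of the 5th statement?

The unit is 6 notes. Position-6 pitches of the 3 shown cells: C6, A5, F5.
Each moves down a 3rd. Continuing: D5 → Bb4.

Bb4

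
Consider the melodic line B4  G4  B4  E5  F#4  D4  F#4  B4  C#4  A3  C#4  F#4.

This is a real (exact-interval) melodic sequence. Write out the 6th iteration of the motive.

A#2 F#2 A#2 D#3

The 4-note cells begin on B4, F#4, C#4 — each down a 4th from the last.
Carrying on: G#3 → D#3 → A#2.
So cell 6 is A#2 F#2 A#2 D#3.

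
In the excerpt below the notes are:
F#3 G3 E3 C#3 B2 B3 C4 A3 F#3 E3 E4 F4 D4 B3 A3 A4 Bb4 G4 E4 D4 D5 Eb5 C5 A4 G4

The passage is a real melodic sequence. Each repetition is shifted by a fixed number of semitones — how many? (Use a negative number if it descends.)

5

The 5-note cells begin on F#3, B3, E4, A4, D5 — each up a 4th from the last.
F#3→B3 is 59 − 54 = 5 semitones.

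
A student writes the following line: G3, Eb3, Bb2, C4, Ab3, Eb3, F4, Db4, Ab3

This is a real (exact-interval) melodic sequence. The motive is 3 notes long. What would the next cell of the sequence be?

With a 3-note motive the entries are G3, C4, F4, each up a 4th from the previous.
So cell 4 is Bb4 Gb4 Db4.

Bb4 Gb4 Db4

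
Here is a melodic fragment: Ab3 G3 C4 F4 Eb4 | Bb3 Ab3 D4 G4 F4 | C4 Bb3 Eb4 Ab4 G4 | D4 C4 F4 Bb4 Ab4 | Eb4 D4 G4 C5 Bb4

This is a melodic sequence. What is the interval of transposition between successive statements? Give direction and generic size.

With a 5-note motive the entries are Ab3, Bb3, C4, D4, Eb4, each up a 2nd from the previous.
From Ab3 to Bb3: up a 2nd.

up a 2nd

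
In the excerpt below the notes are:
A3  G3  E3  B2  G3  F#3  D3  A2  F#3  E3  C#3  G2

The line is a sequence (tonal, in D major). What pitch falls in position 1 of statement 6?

With 4-note cells, note 1 of each statement runs A3, G3, F#3.
Extending down a 2nd: E3 → D3 → C#3.

C#3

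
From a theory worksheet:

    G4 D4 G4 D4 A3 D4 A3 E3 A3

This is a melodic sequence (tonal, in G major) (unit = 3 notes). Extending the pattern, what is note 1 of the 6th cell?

F#2

With 3-note cells, note 1 of each statement runs G4, D4, A3.
Extending down a 4th: E3 → B2 → F#2.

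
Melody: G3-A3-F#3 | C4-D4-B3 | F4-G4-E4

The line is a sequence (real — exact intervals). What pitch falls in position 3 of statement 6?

G5

The unit is 3 notes. Position-3 pitches of the 3 shown cells: F#3, B3, E4.
Extending up a 4th: A4 → D5 → G5.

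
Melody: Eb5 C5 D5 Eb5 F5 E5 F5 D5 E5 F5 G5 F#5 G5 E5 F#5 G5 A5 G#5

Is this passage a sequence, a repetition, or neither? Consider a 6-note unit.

sequence

Each 6-note cell is the previous one transposed up a 2nd.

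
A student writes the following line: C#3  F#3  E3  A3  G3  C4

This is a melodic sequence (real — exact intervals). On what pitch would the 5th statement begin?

Db4

With a 2-note motive the entries are C#3, E3, G3, each up a 3rd from the previous.
Extending the heads up a 3rd: Bb3 → Db4.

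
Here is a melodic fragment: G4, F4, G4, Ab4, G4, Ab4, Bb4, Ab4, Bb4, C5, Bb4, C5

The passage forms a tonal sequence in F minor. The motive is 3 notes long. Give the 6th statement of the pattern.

Eb5 Db5 Eb5

Unit = 3 notes; the statements start on G4, Ab4, Bb4, C5, moving up a 2nd each time.
Extending up a 2nd: Db5 → Eb5.
From Eb5 the diatonic shape gives Eb5 Db5 Eb5.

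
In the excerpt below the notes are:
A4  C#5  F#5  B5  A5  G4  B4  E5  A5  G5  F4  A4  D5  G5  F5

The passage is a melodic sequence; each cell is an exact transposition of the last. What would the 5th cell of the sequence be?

Db4 F4 Bb4 Eb5 Db5

The 5-note cells begin on A4, G4, F4 — each down a 2nd from the last.
Continuing the starts: Eb4 → Db4.
From Db4 the exact shape gives Db4 F4 Bb4 Eb5 Db5.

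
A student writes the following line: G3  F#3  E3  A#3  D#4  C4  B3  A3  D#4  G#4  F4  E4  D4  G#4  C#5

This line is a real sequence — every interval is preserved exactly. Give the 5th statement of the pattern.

Unit = 5 notes; the statements start on G3, C4, F4, moving up a 4th each time.
Carrying on: Bb4 → Eb5.
Statement 5 starts on Eb5 and keeps the same exact contour: Eb5 D5 C5 F#5 B5.

Eb5 D5 C5 F#5 B5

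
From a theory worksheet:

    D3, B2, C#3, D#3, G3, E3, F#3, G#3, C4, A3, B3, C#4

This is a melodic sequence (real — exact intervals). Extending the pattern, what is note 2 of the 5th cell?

G4

The unit is 4 notes. Position-2 pitches of the 3 shown cells: B2, E3, A3.
Carrying that up a 4th forward: D4 → G4.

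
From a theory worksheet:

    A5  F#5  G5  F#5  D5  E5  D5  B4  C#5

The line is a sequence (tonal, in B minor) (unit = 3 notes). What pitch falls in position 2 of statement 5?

With 3-note cells, note 2 of each statement runs F#5, D5, B4.
Extending down a 3rd: G4 → E4.

E4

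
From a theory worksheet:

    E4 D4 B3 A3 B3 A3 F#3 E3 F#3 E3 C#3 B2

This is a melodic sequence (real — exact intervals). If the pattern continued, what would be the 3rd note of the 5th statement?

The unit is 4 notes. Position-3 pitches of the 3 shown cells: B3, F#3, C#3.
Each moves down a 4th. Continuing: G#2 → D#2.

D#2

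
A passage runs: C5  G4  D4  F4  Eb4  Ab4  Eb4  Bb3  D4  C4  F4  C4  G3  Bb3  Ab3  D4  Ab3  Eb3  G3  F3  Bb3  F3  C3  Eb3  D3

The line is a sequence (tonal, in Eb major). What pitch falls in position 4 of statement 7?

Ab2

Grouping in 5s, the 4th note of each cell is F4, D4, Bb3, G3, Eb3.
Each moves down a 3rd. Continuing: C3 → Ab2.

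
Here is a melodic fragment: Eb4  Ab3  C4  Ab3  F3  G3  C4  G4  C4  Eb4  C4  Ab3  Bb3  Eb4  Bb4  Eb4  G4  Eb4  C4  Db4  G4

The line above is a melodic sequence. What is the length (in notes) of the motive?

There are 21 notes; a 7-note unit gives 3 cells:
Eb4 Ab3 C4 Ab3 F3 G3 C4 | G4 C4 Eb4 C4 Ab3 Bb3 Eb4 | Bb4 Eb4 G4 Eb4 C4 Db4 G4
That's a consistent up a 3rd shift per cell, and no other grouping gives one.

7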